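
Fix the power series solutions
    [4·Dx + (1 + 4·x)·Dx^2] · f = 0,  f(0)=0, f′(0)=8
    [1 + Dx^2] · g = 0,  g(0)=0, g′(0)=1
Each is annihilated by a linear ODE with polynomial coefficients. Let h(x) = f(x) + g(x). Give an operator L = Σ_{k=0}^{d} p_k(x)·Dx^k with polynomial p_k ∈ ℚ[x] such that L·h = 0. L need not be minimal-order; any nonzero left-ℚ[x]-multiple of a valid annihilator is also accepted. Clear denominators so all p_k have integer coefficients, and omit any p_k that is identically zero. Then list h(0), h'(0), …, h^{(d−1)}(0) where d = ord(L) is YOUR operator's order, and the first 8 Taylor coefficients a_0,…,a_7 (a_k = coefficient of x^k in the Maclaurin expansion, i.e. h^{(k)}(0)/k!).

L = (388 + 32·x + 64·x^2)·Dx + (33 + 140·x + 48·x^2 + 64·x^3)·Dx^2 + (388 + 32·x + 64·x^2)·Dx^3 + (33 + 140·x + 48·x^2 + 64·x^3)·Dx^4  (order 4).
h: a_k = 0, 9, -16, 85/2, -128, 49153/120, -4096/3, 23592959/5040, …
ICs: h(0) = 0, h′(0) = 9, h′′(0) = -32, h′′′(0) = 255.

f: a_k = 0, 8, -16, 128/3, -128, 2048/5, -4096/3, 32768/7, …
g: a_k = 0, 1, 0, -1/6, 0, 1/120, 0, -1/5040, …
Weyl lclm of L_f,L_g ⇒ L₀ (ord ≤ 4).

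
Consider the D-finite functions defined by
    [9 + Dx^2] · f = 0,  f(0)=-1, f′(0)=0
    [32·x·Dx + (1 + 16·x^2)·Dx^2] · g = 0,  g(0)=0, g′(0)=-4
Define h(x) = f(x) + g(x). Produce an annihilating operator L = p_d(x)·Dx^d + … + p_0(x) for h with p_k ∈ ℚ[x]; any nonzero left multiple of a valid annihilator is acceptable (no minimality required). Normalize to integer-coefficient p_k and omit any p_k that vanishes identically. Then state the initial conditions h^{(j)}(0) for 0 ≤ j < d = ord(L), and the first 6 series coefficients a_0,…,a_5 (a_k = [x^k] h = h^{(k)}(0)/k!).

L = (-52704·x + 967680·x^3 + 663552·x^5)·Dx + (-207 + 13104·x^2 + 283392·x^4 + 331776·x^6)·Dx^2 + (-5856·x + 107520·x^3 + 73728·x^5)·Dx^3 + (-23 + 1456·x^2 + 31488·x^4 + 36864·x^6)·Dx^4  (order 4).
h: a_k = -1, -4, 9/2, 64/3, -27/8, -1024/5, …
ICs: h(0) = -1, h′(0) = -4, h′′(0) = 9, h′′′(0) = 128.

f: a_k = -1, 0, 9/2, 0, -27/8, 0, …
g: a_k = 0, -4, 0, 64/3, 0, -1024/5, …
Weyl lclm of L_f,L_g ⇒ L₀ (ord ≤ 4).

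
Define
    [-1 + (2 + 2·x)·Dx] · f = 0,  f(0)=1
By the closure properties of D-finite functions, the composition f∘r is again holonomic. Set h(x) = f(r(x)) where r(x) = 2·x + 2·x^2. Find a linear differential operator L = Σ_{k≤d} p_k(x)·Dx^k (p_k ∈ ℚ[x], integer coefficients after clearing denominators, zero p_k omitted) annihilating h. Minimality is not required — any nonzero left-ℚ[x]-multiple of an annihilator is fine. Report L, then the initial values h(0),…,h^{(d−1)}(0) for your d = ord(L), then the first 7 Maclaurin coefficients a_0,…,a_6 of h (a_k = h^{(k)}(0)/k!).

L = (-1 - 2·x) + (1 + 2·x + 2·x^2)·Dx  (order 1).
h: a_k = 1, 1, 1/2, -1/2, 3/8, -1/8, -3/16, …
ICs: h(0) = 1.

f: a_k = 1, 1/2, -1/8, 1/16, -5/128, 7/256, -21/1024, …
Substitute x→r, Dx→(1/r')Dx; clear ⇒ L₀.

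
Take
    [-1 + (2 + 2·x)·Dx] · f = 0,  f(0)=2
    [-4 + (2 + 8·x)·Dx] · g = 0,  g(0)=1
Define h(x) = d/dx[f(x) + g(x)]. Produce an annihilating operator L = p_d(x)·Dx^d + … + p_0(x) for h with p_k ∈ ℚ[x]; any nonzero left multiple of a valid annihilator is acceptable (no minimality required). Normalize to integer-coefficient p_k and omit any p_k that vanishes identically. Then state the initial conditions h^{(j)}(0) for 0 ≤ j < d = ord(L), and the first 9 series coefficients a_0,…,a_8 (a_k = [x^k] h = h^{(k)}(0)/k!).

f: a_k = 2, 1, -1/4, 1/8, -5/64, 7/128, -21/512, 33/1024, -429/16384, …
g: a_k = 1, 2, -2, 4, -10, 28, -84, 264, -858, …
L₀ := lclm(L_f,L_g); ord L₀ ≤ 1+1.
Derive L from L₀ (diff closure).
L = -6 + (-15 - 24·x)·Dx + (-2 - 10·x - 8·x^2)·Dx^2  (order 2).
h: a_k = 3, -9/2, 99/8, -645/16, 17955/128, -129087/256, 1892583/1024, -14057901/2048, 843454755/32768, …
ICs: h(0) = 3, h′(0) = -9/2.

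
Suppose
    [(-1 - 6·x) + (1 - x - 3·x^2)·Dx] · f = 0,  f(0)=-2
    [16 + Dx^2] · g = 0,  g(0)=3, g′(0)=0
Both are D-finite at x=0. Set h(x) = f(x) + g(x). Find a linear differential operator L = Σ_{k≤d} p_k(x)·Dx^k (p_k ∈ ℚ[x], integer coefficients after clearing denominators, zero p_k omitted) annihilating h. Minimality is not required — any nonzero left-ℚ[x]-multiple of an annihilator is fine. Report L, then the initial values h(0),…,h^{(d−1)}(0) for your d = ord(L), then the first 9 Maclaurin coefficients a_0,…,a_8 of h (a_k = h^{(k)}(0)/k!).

L = (464 + 2816·x + 416·x^2 + 2112·x^3 + 5760·x^4 + 6912·x^5) + (-192 + 304·x + 672·x^2 - 1312·x^3 - 1008·x^4 + 3456·x^5 + 3456·x^6)·Dx + (29 + 176·x + 26·x^2 + 132·x^3 + 360·x^4 + 432·x^5)·Dx^2 + (-12 + 19·x + 42·x^2 - 82·x^3 - 63·x^4 + 216·x^5 + 216·x^6)·Dx^3  (order 3).
h: a_k = 1, -2, -32, -14, -6, -80, -3166/15, -434, -106168/105, …
ICs: h(0) = 1, h′(0) = -2, h′′(0) = -64.

f: a_k = -2, -2, -8, -14, -38, -80, -194, -434, -1016, …
g: a_k = 3, 0, -24, 0, 32, 0, -256/15, 0, 512/105, …
Weyl lclm of L_f,L_g ⇒ L₀ (ord ≤ 3).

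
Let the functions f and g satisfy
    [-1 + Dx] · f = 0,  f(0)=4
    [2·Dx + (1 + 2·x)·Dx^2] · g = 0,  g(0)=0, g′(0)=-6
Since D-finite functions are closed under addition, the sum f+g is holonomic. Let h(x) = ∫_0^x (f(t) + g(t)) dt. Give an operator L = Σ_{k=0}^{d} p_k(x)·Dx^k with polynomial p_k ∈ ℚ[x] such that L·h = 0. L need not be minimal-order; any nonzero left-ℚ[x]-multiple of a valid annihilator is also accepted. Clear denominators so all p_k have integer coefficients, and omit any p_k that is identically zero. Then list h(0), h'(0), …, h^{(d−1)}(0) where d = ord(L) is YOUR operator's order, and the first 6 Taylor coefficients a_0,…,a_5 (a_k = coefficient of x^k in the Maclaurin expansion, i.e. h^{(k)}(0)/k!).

L = (-10 - 4·x)·Dx^2 + (7 - 4·x - 4·x^2)·Dx^3 + (3 + 8·x + 4·x^2)·Dx^4  (order 4).
h: a_k = 0, 4, -1, 8/3, -11/6, 73/30, …
ICs: h(0) = 0, h′(0) = 4, h′′(0) = -2, h′′′(0) = 16.

f: a_k = 4, 4, 2, 2/3, 1/6, 1/30, …
g: a_k = 0, -6, 6, -8, 12, -96/5, …
Weyl lclm of L_f,L_g ⇒ L₀ (ord ≤ 3).
Integrate: L := L₀·Dx.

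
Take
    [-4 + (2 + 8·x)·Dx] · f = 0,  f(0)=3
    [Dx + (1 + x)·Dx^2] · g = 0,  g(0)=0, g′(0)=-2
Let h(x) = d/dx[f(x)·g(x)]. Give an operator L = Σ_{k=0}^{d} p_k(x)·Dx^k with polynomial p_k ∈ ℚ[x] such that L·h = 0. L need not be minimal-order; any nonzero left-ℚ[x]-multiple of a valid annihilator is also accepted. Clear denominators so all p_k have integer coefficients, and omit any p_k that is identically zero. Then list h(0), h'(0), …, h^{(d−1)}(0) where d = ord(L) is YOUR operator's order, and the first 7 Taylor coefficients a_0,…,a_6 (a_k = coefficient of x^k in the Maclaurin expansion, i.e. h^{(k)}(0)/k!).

f: a_k = 3, 6, -6, 12, -30, 84, -252, …
g: a_k = 0, -2, 1, -2/3, 1/2, -2/5, 1/3, …
Product ⇒ symmetric product L₀, ord ≤ 2.
h=h₀': d/dx-closure on L₀ ⇒ L.
L = (-4 + 40·x + 8·x^2) + (28 + 174·x + 264·x^2 + 64·x^3)·Dx + (5 + 47·x + 138·x^2 + 128·x^3 + 32·x^4)·Dx^2  (order 2).
h: a_k = -6, -18, 48, -130, 389, -6312/5, 21614/5, …
ICs: h(0) = -6, h′(0) = -18.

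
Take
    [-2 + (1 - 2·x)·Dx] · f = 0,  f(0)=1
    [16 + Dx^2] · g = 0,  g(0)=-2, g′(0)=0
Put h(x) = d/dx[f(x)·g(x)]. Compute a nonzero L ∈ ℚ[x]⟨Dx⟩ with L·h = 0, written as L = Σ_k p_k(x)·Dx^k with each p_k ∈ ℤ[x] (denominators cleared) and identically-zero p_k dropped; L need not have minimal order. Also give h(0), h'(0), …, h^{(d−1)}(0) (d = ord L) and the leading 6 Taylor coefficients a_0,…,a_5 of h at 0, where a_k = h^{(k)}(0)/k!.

L = (8 - 64·x + 64·x^2) + (-4 + 8·x)·Dx + (1 - 4·x + 4·x^2)·Dx^2  (order 2).
h: a_k = -4, 16, 48, 128/3, 320/3, 4864/15, …
ICs: h(0) = -4, h′(0) = 16.

f: a_k = 1, 2, 4, 8, 16, 32, …
g: a_k = -2, 0, 16, 0, -64/3, 0, …
Sym-product of L_f,L_g gives L₀ (≤ ord 2).
h=h₀': d/dx-closure on L₀ ⇒ L.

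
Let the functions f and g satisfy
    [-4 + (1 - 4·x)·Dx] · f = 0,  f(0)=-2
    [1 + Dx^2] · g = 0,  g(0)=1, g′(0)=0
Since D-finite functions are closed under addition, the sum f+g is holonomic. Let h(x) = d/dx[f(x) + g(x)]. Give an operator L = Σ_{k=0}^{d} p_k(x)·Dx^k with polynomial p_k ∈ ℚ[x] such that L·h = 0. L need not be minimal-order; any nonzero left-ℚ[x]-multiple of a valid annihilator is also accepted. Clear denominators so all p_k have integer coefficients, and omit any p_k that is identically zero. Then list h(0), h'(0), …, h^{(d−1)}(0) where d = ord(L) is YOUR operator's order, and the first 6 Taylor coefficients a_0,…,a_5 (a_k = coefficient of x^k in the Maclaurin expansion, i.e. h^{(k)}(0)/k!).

L = (1544 - 64·x + 128·x^2) + (-97 + 396·x - 48·x^2 + 64·x^3)·Dx + (1544 - 64·x + 128·x^2)·Dx^2 + (-97 + 396·x - 48·x^2 + 64·x^3)·Dx^3  (order 3).
h: a_k = -8, -65, -384, -12287/6, -10240, -5898241/120, …
ICs: h(0) = -8, h′(0) = -65, h′′(0) = -768.

f: a_k = -2, -8, -32, -128, -512, -2048, …
g: a_k = 1, 0, -1/2, 0, 1/24, 0, …
Sum ⇒ L₀ = lclm(L_f,L_g) in ℚ(x)⟨Dx⟩.
h=h₀': d/dx-closure on L₀ ⇒ L.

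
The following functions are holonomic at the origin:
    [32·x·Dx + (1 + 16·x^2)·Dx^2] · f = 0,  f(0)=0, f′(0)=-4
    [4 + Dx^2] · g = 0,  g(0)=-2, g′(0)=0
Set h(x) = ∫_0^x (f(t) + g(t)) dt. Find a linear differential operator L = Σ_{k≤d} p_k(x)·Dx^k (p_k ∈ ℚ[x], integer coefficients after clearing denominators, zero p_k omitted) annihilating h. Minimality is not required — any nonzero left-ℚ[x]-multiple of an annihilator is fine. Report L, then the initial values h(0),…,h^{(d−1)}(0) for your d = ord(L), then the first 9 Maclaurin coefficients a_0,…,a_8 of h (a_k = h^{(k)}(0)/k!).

L = (-6016·x + 102400·x^3 + 32768·x^5)·Dx^2 + (-28 + 1216·x^2 + 27648·x^4 + 16384·x^6)·Dx^3 + (-1504·x + 25600·x^3 + 8192·x^5)·Dx^4 + (-7 + 304·x^2 + 6912·x^4 + 4096·x^6)·Dx^5  (order 5).
h: a_k = 0, -2, -2, 4/3, 16/3, -4/15, -512/15, 8/315, 2048/7, …
ICs: h(0) = 0, h′(0) = -2, h′′(0) = -4, h′′′(0) = 8, h′′′′(0) = 128.

f: a_k = 0, -4, 0, 64/3, 0, -1024/5, 0, 16384/7, 0, …
g: a_k = -2, 0, 4, 0, -4/3, 0, 8/45, 0, -4/315, …
Sum ⇒ L₀ = lclm(L_f,L_g) in ℚ(x)⟨Dx⟩.
h=∫h₀ ⇒ L = L₀·Dx.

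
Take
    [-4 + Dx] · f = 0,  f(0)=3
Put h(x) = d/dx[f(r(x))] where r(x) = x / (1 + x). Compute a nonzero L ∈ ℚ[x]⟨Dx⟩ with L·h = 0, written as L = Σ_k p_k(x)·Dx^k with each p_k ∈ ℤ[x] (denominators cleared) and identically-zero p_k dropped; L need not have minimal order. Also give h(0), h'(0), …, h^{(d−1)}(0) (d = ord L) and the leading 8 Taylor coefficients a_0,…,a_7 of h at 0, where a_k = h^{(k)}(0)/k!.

L = (2 - 2·x) + (-1 - 2·x - x^2)·Dx  (order 1).
h: a_k = 12, 24, -12, -16, 28, -88/5, -68/15, 2528/105, …
ICs: h(0) = 12.

f: a_k = 3, 12, 24, 32, 32, 128/5, 256/15, 1024/105, …
L₀ from L_f via x↦r, Dx↦r'^{-1}Dx.
Derive L from L₀ (diff closure).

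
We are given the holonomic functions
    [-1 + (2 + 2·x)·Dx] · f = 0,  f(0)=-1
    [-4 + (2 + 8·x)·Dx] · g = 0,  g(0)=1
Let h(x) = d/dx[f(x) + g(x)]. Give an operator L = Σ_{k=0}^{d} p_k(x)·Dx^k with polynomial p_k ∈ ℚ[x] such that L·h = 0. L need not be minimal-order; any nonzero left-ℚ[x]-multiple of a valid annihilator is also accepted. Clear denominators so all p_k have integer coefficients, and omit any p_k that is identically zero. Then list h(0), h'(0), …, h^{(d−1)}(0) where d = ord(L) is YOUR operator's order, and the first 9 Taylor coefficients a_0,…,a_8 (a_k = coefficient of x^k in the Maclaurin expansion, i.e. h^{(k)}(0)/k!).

L = -6 + (-15 - 24·x)·Dx + (-2 - 10·x - 8·x^2)·Dx^2  (order 2).
h: a_k = 3/2, -15/4, 189/16, -1275/32, 35805/256, -257985/512, 3784473/2048, -28114515/4096, 1686890205/65536, …
ICs: h(0) = 3/2, h′(0) = -15/4.

f: a_k = -1, -1/2, 1/8, -1/16, 5/128, -7/256, 21/1024, -33/2048, 429/32768, …
g: a_k = 1, 2, -2, 4, -10, 28, -84, 264, -858, …
h₀=f+g: left-lcm gives L₀, ord ≤ 2.
Differentiate: ansatz ord ≤ ord L₀ ⇒ L.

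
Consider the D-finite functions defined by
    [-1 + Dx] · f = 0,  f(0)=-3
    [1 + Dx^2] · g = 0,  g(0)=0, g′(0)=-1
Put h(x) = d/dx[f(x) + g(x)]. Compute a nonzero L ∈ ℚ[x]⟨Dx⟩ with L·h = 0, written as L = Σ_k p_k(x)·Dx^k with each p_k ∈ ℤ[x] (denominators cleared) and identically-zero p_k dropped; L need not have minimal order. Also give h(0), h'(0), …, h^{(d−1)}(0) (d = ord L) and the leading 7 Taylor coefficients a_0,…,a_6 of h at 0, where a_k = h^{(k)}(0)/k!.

f: a_k = -3, -3, -3/2, -1/2, -1/8, -1/40, -1/240, …
g: a_k = 0, -1, 0, 1/6, 0, -1/120, 0, …
h₀=f+g: left-lcm gives L₀, ord ≤ 3.
Differentiate: ansatz ord ≤ ord L₀ ⇒ L.
L = 1 - Dx + Dx^2 - Dx^3  (order 3).
h: a_k = -4, -3, -1, -1/2, -1/6, -1/40, -1/360, …
ICs: h(0) = -4, h′(0) = -3, h′′(0) = -2.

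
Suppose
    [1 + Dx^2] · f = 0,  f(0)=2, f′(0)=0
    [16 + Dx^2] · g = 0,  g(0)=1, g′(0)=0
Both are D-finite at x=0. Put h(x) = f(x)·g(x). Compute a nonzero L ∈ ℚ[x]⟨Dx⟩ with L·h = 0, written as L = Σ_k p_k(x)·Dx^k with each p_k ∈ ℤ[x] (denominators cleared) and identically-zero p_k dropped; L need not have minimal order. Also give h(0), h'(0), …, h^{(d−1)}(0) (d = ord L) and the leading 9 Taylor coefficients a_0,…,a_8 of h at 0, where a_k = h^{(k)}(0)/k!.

f: a_k = 2, 0, -1, 0, 1/12, 0, -1/360, 0, 1/20160, …
g: a_k = 1, 0, -8, 0, 32/3, 0, -256/45, 0, 512/315, …
Product ⇒ symmetric product L₀, ord ≤ 4.
L = 225 + 34·Dx^2 + Dx^4  (order 4).
h: a_k = 2, 0, -17, 0, 353/12, 0, -8177/360, 0, 198593/20160, …
ICs: h(0) = 2, h′(0) = 0, h′′(0) = -34, h′′′(0) = 0.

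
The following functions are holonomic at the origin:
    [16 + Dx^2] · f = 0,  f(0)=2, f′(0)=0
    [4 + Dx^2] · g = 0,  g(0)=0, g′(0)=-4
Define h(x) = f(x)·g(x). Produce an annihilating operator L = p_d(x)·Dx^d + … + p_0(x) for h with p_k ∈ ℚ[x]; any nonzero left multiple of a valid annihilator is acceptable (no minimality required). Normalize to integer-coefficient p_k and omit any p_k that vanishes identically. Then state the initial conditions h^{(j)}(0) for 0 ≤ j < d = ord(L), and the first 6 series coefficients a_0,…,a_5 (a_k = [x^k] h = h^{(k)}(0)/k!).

L = 144 + 40·Dx^2 + Dx^4  (order 4).
h: a_k = 0, -8, 0, 208/3, 0, -1936/15, …
ICs: h(0) = 0, h′(0) = -8, h′′(0) = 0, h′′′(0) = 416.

f: a_k = 2, 0, -16, 0, 64/3, 0, …
g: a_k = 0, -4, 0, 8/3, 0, -8/15, …
h₀=f·g: eliminate ⇒ L₀, order ≤ 2·2.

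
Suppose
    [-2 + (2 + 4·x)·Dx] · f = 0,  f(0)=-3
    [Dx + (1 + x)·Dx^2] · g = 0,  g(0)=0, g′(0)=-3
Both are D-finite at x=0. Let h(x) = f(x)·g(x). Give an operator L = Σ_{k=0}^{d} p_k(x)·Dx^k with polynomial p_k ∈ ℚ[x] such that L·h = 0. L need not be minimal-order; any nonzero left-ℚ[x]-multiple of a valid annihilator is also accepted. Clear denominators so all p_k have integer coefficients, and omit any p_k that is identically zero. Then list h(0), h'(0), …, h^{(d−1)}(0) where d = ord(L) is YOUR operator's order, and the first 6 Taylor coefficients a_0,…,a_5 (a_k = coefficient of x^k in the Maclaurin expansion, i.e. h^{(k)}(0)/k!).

f: a_k = -3, -3, 3/2, -3/2, 15/8, -21/8, …
g: a_k = 0, -3, 3/2, -1, 3/4, -3/5, …
Sym-product of L_f,L_g gives L₀ (≤ ord 2).
L = (2 + x) + (-1 - 2·x)·Dx + (1 + 5·x + 8·x^2 + 4·x^3)·Dx^2  (order 2).
h: a_k = 0, 9, 9/2, -6, 15/2, -393/40, …
ICs: h(0) = 0, h′(0) = 9.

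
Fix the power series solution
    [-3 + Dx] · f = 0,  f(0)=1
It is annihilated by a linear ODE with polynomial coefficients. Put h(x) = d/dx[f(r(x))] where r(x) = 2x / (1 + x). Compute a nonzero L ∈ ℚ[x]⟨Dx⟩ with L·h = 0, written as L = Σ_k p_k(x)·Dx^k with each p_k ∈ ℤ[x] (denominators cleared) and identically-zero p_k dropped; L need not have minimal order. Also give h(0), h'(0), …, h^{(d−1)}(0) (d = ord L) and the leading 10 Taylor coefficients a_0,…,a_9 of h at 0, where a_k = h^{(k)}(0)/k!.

L = (4 - 2·x) + (-1 - 2·x - x^2)·Dx  (order 1).
h: a_k = 6, 24, 18, -24, -6, 144/5, -114/5, -96/35, 918/35, -1128/35, …
ICs: h(0) = 6.

f: a_k = 1, 3, 9/2, 9/2, 27/8, 81/40, 81/80, 243/560, 729/4480, 243/4480, …
L₀ from L_f via x↦r, Dx↦r'^{-1}Dx.
h₀' ⇒ L via d/dx closure of L₀.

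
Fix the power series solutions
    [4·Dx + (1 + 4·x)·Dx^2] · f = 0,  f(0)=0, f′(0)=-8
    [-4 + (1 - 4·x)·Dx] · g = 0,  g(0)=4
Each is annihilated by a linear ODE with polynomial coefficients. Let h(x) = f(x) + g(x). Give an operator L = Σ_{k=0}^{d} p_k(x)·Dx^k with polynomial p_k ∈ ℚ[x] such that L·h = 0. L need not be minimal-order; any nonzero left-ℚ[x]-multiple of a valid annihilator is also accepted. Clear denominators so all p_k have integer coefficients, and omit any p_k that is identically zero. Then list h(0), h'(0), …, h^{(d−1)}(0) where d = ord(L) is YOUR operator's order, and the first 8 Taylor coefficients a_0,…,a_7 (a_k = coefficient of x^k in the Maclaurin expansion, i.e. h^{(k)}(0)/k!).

f: a_k = 0, -8, 16, -128/3, 128, -2048/5, 4096/3, -32768/7, …
g: a_k = 4, 16, 64, 256, 1024, 4096, 16384, 65536, …
L₀ := lclm(L_f,L_g); ord L₀ ≤ 2+1.
L = (-160 - 128·x)·Dx + (-16 - 256·x - 256·x^2)·Dx^2 + (3 + 4·x - 48·x^2 - 64·x^3)·Dx^3  (order 3).
h: a_k = 4, 8, 80, 640/3, 1152, 18432/5, 53248/3, 425984/7, …
ICs: h(0) = 4, h′(0) = 8, h′′(0) = 160.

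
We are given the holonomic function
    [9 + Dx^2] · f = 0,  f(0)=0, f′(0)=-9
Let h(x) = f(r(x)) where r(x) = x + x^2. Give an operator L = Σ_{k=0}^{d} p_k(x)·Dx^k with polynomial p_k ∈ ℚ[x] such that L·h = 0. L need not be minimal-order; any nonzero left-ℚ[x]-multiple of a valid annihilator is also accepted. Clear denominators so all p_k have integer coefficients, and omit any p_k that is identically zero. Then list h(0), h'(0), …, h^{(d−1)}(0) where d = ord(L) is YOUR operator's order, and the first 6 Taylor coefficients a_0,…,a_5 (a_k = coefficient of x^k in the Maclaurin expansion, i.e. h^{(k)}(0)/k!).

f: a_k = 0, -9, 0, 27/2, 0, -243/40, …
Substitute x→r, Dx→(1/r')Dx; clear ⇒ L₀.
L = (9 + 54·x + 108·x^2 + 72·x^3) - 2·Dx + (1 + 2·x)·Dx^2  (order 2).
h: a_k = 0, -9, -9, 27/2, 81/2, 1377/40, …
ICs: h(0) = 0, h′(0) = -9.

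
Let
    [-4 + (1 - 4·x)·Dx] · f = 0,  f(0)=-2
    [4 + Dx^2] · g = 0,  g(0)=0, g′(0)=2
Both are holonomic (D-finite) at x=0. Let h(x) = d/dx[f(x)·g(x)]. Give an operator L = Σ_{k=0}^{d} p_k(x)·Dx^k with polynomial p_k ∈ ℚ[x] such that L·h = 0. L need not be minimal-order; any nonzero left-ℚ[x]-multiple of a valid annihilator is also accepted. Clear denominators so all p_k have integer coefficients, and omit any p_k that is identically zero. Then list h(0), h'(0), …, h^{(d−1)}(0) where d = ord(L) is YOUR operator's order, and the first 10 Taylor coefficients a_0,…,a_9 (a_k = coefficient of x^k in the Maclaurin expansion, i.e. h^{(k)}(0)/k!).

f: a_k = -2, -8, -32, -128, -512, -2048, -8192, -32768, -131072, -524288, …
g: a_k = 0, 2, 0, -4/3, 0, 4/15, 0, -8/315, 0, 4/2835, …
f·g: L₀ = L_f ⊗_s L_g, ord ≤ 1·2.
h=h₀': d/dx-closure on L₀ ⇒ L.
L = (-28 - 32·x + 64·x^2) + (-8 + 32·x)·Dx + (1 - 8·x + 16·x^2)·Dx^2  (order 2).
h: a_k = -4, -32, -184, -2944/3, -14728/3, -117824/5, -4948592/45, -158354944/315, -101799608/45, -814396864/81, …
ICs: h(0) = -4, h′(0) = -32.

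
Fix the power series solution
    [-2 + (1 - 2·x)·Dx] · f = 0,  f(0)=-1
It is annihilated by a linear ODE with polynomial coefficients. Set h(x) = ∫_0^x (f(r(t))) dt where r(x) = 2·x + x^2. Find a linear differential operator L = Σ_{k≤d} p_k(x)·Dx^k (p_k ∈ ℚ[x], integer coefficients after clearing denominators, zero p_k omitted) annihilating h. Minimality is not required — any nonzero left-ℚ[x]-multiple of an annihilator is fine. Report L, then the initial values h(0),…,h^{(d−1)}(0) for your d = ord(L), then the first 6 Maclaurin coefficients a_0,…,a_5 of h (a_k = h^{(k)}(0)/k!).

f: a_k = -1, -2, -4, -8, -16, -32, …
h₀=f(r): pull back L_f along r ⇒ L₀.
h=∫h₀ ⇒ L = L₀·Dx.
L = (4 + 4·x)·Dx + (-1 + 4·x + 2·x^2)·Dx^2  (order 2).
h: a_k = 0, -1, -2, -6, -20, -356/5, …
ICs: h(0) = 0, h′(0) = -1.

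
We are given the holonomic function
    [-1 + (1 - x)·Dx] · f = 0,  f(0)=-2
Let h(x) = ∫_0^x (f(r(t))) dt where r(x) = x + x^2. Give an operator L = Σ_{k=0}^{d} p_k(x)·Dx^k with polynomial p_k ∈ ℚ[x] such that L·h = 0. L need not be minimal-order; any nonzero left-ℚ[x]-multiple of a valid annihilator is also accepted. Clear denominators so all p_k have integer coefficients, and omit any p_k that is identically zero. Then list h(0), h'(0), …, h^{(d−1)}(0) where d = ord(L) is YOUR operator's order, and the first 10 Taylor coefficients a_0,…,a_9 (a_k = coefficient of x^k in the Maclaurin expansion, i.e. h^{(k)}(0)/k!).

L = (1 + 2·x)·Dx + (-1 + x + x^2)·Dx^2  (order 2).
h: a_k = 0, -2, -1, -4/3, -3/2, -2, -8/3, -26/7, -21/4, -68/9, …
ICs: h(0) = 0, h′(0) = -2.

f: a_k = -2, -2, -2, -2, -2, -2, -2, -2, -2, -2, …
L₀ from L_f via x↦r, Dx↦r'^{-1}Dx.
h=∫h₀ ⇒ L = L₀·Dx.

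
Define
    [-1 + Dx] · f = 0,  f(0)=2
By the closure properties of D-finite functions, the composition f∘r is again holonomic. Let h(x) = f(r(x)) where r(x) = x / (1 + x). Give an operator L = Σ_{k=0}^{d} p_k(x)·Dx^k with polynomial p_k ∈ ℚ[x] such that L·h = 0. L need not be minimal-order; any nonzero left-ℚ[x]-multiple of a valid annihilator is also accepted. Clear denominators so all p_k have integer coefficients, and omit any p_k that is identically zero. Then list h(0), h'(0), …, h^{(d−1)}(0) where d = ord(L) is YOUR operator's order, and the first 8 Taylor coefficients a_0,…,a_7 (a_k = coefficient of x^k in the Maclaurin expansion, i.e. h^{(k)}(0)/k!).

L = -1 + (1 + 2·x + x^2)·Dx  (order 1).
h: a_k = 2, 2, -1, 1/3, 1/12, -19/60, 151/360, -1091/2520, …
ICs: h(0) = 2.

f: a_k = 2, 2, 1, 1/3, 1/12, 1/60, 1/360, 1/2520, …
h₀=f(r): pull back L_f along r ⇒ L₀.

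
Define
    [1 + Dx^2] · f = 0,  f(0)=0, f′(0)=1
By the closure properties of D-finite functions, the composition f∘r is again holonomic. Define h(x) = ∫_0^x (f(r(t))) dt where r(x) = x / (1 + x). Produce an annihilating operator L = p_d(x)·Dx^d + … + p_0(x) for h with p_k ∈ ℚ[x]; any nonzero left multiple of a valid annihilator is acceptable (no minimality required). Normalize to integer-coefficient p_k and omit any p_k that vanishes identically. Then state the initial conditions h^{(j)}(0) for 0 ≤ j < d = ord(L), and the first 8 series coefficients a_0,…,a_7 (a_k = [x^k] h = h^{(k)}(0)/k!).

L = Dx + (2 + 6·x + 6·x^2 + 2·x^3)·Dx^2 + (1 + 4·x + 6·x^2 + 4·x^3 + x^4)·Dx^3  (order 3).
h: a_k = 0, 0, 1/2, -1/3, 5/24, -1/10, 1/720, 5/56, …
ICs: h(0) = 0, h′(0) = 0, h′′(0) = 1.

f: a_k = 0, 1, 0, -1/6, 0, 1/120, 0, -1/5040, …
h₀=f(r): pull back L_f along r ⇒ L₀.
∫: right-multiply L₀ by Dx.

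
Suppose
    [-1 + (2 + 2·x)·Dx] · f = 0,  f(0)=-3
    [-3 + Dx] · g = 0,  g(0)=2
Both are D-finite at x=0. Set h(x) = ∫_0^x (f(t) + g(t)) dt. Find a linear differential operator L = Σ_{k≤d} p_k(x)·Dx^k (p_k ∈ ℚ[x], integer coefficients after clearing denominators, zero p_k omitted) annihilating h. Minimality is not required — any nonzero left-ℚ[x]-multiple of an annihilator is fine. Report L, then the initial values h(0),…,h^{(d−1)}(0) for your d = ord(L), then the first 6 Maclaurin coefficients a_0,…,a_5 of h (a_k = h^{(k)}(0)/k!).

f: a_k = -3, -3/2, 3/8, -3/16, 15/128, -21/256, …
g: a_k = 2, 6, 9, 9, 27/4, 81/20, …
Sum ⇒ L₀ = lclm(L_f,L_g) in ℚ(x)⟨Dx⟩.
h=∫₀ˣh₀: take L = L₀·Dx.
L = (21 + 18·x)·Dx + (-37 - 72·x - 36·x^2)·Dx^2 + (10 + 22·x + 12·x^2)·Dx^3  (order 3).
h: a_k = 0, -1, 9/4, 25/8, 141/64, 879/640, …
ICs: h(0) = 0, h′(0) = -1, h′′(0) = 9/2.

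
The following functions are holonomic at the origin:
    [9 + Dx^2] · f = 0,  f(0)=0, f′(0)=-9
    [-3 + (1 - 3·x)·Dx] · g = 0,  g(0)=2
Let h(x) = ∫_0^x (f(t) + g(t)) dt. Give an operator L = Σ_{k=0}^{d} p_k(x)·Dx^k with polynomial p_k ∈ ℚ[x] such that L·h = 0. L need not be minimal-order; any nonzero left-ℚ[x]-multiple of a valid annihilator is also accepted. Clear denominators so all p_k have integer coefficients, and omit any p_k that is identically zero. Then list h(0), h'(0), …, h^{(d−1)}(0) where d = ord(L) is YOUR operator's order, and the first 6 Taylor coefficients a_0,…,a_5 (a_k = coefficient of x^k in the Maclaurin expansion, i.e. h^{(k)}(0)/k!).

f: a_k = 0, -9, 0, 27/2, 0, -243/40, …
g: a_k = 2, 6, 18, 54, 162, 486, …
Weyl lclm of L_f,L_g ⇒ L₀ (ord ≤ 3).
Integrate: L := L₀·Dx.
L = (-63 + 54·x - 81·x^2)·Dx + (9 - 45·x + 81·x^2 - 81·x^3)·Dx^2 + (-7 + 6·x - 9·x^2)·Dx^3 + (1 - 5·x + 9·x^2 - 9·x^3)·Dx^4  (order 4).
h: a_k = 0, 2, -3/2, 6, 135/8, 162/5, …
ICs: h(0) = 0, h′(0) = 2, h′′(0) = -3, h′′′(0) = 36.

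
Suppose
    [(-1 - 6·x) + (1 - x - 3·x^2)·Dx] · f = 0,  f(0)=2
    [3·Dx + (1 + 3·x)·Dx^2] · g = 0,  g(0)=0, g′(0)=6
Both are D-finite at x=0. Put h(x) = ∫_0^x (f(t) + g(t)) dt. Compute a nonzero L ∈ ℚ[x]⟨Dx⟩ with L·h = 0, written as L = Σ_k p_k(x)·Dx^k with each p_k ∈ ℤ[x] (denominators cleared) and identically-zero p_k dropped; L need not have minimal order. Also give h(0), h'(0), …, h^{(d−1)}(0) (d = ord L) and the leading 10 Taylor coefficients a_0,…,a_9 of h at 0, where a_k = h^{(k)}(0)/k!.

L = (270 + 1422·x + 3780·x^2 + 2916·x^3 + 2916·x^4)·Dx^2 + (24 + 468·x + 2736·x^2 + 5616·x^3 + 5994·x^4 + 4860·x^5)·Dx^3 + (-11 - 79·x - 129·x^2 + 171·x^3 + 783·x^4 + 1377·x^5 + 972·x^6)·Dx^4  (order 4).
h: a_k = 0, 2, 4, -1/3, 8, -1/2, 443/15, -7, 1853/14, -2497/36, …
ICs: h(0) = 0, h′(0) = 2, h′′(0) = 8, h′′′(0) = -2.

f: a_k = 2, 2, 8, 14, 38, 80, 194, 434, 1016, 2318, …
g: a_k = 0, 6, -9, 18, -81/2, 486/5, -243, 4374/7, -6561/4, 4374, …
L₀ := lclm(L_f,L_g); ord L₀ ≤ 1+2.
∫: right-multiply L₀ by Dx.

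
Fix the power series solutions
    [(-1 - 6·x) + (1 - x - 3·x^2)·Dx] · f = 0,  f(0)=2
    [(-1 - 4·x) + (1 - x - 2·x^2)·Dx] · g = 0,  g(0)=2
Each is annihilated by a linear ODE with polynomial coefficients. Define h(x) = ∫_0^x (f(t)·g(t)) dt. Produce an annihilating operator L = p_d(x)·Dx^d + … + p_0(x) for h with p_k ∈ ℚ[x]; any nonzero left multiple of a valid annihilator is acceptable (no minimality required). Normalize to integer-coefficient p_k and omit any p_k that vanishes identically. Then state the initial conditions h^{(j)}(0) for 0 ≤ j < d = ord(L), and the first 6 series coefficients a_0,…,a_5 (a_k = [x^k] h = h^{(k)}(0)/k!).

f: a_k = 2, 2, 8, 14, 38, 80, …
g: a_k = 2, 2, 6, 10, 22, 42, …
L₀ := L_f ⊗_s L_g (sym. prod.), ord ≤ 1.
h=∫₀ˣh₀: take L = L₀·Dx.
L = (-2 - 8·x + 15·x^2 + 24·x^3)·Dx + (1 - 2·x - 4·x^2 + 5·x^3 + 6·x^4)·Dx^2  (order 2).
h: a_k = 0, 4, 4, 32/3, 19, 216/5, …
ICs: h(0) = 0, h′(0) = 4.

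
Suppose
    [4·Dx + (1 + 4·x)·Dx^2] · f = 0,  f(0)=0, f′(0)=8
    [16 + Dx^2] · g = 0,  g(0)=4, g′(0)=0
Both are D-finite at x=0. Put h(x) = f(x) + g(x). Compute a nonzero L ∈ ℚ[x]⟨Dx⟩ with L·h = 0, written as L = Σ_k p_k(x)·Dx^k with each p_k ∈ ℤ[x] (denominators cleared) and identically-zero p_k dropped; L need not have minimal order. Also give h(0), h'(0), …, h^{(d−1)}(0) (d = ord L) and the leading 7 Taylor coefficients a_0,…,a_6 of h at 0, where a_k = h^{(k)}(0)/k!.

f: a_k = 0, 8, -16, 128/3, -128, 2048/5, -4096/3, …
g: a_k = 4, 0, -32, 0, 128/3, 0, -1024/45, …
L₀ := lclm(L_f,L_g); ord L₀ ≤ 2+2.
L = (448 + 512·x + 1024·x^2)·Dx + (48 + 320·x + 768·x^2 + 1024·x^3)·Dx^2 + (28 + 32·x + 64·x^2)·Dx^3 + (3 + 20·x + 48·x^2 + 64·x^3)·Dx^4  (order 4).
h: a_k = 4, 8, -48, 128/3, -256/3, 2048/5, -62464/45, …
ICs: h(0) = 4, h′(0) = 8, h′′(0) = -96, h′′′(0) = 256.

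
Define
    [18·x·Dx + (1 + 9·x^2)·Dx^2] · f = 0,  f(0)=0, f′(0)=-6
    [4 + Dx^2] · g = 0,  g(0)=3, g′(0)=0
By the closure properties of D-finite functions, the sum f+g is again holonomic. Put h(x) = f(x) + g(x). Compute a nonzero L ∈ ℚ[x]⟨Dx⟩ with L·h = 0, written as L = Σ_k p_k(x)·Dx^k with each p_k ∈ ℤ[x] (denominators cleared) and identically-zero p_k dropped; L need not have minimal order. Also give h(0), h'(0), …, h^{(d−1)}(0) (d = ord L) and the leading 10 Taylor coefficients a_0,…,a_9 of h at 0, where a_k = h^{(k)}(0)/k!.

L = (-3744·x + 37584·x^3 + 11664·x^5)·Dx + (-28 + 864·x^2 + 10692·x^4 + 5832·x^6)·Dx^2 + (-936·x + 9396·x^3 + 2916·x^5)·Dx^3 + (-7 + 216·x^2 + 2673·x^4 + 1458·x^6)·Dx^4  (order 4).
h: a_k = 3, -6, -6, 18, 2, -486/5, -4/15, 4374/7, 2/105, -4374, …
ICs: h(0) = 3, h′(0) = -6, h′′(0) = -12, h′′′(0) = 108.

f: a_k = 0, -6, 0, 18, 0, -486/5, 0, 4374/7, 0, -4374, …
g: a_k = 3, 0, -6, 0, 2, 0, -4/15, 0, 2/105, 0, …
Sum ⇒ L₀ = lclm(L_f,L_g) in ℚ(x)⟨Dx⟩.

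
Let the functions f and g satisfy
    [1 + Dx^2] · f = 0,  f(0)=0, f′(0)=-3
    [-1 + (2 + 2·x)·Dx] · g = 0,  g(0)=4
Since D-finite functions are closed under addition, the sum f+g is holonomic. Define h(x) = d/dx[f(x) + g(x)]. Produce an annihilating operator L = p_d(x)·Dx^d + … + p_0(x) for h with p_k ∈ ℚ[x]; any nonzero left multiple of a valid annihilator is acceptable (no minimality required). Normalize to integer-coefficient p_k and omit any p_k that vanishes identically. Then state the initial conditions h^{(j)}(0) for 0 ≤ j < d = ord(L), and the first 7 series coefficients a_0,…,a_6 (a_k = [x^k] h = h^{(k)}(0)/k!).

f: a_k = 0, -3, 0, 1/2, 0, -1/40, 0, …
g: a_k = 4, 2, -1/2, 1/4, -5/32, 7/64, -21/256, …
h₀=f+g: left-lcm gives L₀, ord ≤ 3.
h=h₀': d/dx-closure on L₀ ⇒ L.
L = (-19 - 8·x - 4·x^2) + (-14 - 30·x - 24·x^2 - 8·x^3)·Dx + (-19 - 8·x - 4·x^2)·Dx^2 + (-14 - 30·x - 24·x^2 - 8·x^3)·Dx^3  (order 3).
h: a_k = -1, -1, 9/4, -5/8, 27/64, -63/128, 3497/7680, …
ICs: h(0) = -1, h′(0) = -1, h′′(0) = 9/2.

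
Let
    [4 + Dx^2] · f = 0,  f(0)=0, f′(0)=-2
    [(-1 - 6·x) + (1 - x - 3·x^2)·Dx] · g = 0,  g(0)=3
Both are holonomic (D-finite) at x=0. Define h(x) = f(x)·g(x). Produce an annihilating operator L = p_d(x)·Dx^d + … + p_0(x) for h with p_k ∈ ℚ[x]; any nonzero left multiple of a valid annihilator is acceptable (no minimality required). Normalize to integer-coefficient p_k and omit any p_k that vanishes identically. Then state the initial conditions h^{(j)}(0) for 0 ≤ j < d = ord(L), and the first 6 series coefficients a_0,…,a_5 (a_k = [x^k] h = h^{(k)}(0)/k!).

L = (2 + 4·x + 12·x^2) + (2 + 12·x)·Dx + (-1 + x + 3·x^2)·Dx^2  (order 2).
h: a_k = 0, -6, -6, -20, -38, -494/5, …
ICs: h(0) = 0, h′(0) = -6.

f: a_k = 0, -2, 0, 4/3, 0, -4/15, …
g: a_k = 3, 3, 12, 21, 57, 120, …
Product ⇒ symmetric product L₀, ord ≤ 2.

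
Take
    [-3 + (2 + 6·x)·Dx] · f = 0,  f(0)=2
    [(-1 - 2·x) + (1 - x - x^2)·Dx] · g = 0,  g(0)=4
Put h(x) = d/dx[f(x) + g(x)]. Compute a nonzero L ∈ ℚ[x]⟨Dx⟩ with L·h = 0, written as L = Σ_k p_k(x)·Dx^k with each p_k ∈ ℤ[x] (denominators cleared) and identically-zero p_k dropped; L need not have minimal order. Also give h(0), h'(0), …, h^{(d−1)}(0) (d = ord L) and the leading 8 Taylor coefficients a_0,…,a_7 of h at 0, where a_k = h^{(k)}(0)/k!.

L = (-216 - 666·x - 972·x^2 - 468·x^3 - 270·x^4) + (-45 - 624·x - 2079·x^2 - 2688·x^3 - 1737·x^4 - 810·x^5)·Dx + (22 + 122·x + 146·x^2 - 162·x^3 - 426·x^4 - 474·x^5 - 180·x^6)·Dx^2  (order 2).
h: a_k = 7, 23/2, 369/8, 875/16, 28985/128, 33945/256, 1107309/1024, -586445/2048, …
ICs: h(0) = 7, h′(0) = 23/2.

f: a_k = 2, 3, -9/4, 27/8, -405/64, 1701/128, -15309/512, 72171/1024, …
g: a_k = 4, 4, 8, 12, 20, 32, 52, 84, …
Weyl lclm of L_f,L_g ⇒ L₀ (ord ≤ 2).
h₀' ⇒ L via d/dx closure of L₀.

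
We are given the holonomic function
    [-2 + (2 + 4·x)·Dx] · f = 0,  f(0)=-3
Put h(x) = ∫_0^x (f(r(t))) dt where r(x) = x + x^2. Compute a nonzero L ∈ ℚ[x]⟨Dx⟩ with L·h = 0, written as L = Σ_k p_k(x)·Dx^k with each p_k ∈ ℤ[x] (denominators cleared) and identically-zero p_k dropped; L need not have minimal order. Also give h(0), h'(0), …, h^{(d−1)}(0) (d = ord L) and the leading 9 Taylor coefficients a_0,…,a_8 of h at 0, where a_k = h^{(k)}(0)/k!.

f: a_k = -3, -3, 3/2, -3/2, 15/8, -21/8, 63/16, -99/16, 1287/128, …
Substitute x→r, Dx→(1/r')Dx; clear ⇒ L₀.
h=∫h₀ ⇒ L = L₀·Dx.
L = (-1 - 2·x)·Dx + (1 + 2·x + 2·x^2)·Dx^2  (order 2).
h: a_k = 0, -3, -3/2, -1/2, 3/8, -9/40, 1/16, 9/112, -21/128, …
ICs: h(0) = 0, h′(0) = -3.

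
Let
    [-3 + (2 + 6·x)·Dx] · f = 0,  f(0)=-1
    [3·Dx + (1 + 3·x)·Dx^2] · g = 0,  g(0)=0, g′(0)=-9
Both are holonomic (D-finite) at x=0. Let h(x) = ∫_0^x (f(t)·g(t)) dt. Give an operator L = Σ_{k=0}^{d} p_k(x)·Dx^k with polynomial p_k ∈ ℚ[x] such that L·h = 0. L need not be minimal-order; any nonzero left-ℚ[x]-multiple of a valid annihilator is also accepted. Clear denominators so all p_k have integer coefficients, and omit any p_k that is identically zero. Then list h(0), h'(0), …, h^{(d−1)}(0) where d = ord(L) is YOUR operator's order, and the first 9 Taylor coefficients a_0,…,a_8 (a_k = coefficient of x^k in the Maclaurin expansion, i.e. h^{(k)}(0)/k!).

f: a_k = -1, -3/2, 9/8, -27/16, 405/128, -1701/256, 15309/1024, -72171/2048, 2814669/32768, …
g: a_k = 0, -9, 27/2, -27, 243/4, -729/5, 729/2, -6561/7, 19683/8, …
f·g: L₀ = L_f ⊗_s L_g, ord ≤ 1·2.
Integrate: L := L₀·Dx.
L = 9·Dx + (4 + 24·x + 36·x^2)·Dx^3  (order 3).
h: a_k = 0, 0, 9/2, 0, -27/32, 81/40, -5751/1280, 22599/2240, -6655041/286720, …
ICs: h(0) = 0, h′(0) = 0, h′′(0) = 9.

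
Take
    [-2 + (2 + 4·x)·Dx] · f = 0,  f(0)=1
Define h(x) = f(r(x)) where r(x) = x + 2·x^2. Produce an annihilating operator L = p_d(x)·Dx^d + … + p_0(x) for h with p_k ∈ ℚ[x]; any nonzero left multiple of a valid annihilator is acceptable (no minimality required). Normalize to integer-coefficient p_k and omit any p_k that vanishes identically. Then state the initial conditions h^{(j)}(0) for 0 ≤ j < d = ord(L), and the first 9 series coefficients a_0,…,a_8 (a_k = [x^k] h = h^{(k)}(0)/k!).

f: a_k = 1, 1, -1/2, 1/2, -5/8, 7/8, -21/16, 33/16, -429/128, …
Change of var in L_f (x↦r) gives L₀.
L = (-1 - 4·x) + (1 + 2·x + 4·x^2)·Dx  (order 1).
h: a_k = 1, 1, 3/2, -3/2, 3/8, 15/8, -57/16, 21/16, 867/128, …
ICs: h(0) = 1.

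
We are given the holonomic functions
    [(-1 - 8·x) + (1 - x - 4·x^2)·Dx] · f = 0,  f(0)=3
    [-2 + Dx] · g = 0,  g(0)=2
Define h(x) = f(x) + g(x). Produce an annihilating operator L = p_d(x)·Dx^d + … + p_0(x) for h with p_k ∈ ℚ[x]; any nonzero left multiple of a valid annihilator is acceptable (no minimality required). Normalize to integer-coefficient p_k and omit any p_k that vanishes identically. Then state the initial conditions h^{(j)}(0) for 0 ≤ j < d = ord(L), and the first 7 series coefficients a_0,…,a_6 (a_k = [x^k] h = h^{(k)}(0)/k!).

f: a_k = 3, 3, 15, 27, 87, 195, 543, …
g: a_k = 2, 4, 4, 8/3, 4/3, 8/15, 8/45, …
L₀ := lclm(L_f,L_g); ord L₀ ≤ 1+1.
L = (-16 - 20·x - 240·x^2 - 128·x^3) + (6 + 32·x + 124·x^2 - 32·x^3 - 64·x^4)·Dx + (1 - 11·x - 2·x^2 + 48·x^3 + 32·x^4)·Dx^2  (order 2).
h: a_k = 5, 7, 19, 89/3, 265/3, 2933/15, 24443/45, …
ICs: h(0) = 5, h′(0) = 7.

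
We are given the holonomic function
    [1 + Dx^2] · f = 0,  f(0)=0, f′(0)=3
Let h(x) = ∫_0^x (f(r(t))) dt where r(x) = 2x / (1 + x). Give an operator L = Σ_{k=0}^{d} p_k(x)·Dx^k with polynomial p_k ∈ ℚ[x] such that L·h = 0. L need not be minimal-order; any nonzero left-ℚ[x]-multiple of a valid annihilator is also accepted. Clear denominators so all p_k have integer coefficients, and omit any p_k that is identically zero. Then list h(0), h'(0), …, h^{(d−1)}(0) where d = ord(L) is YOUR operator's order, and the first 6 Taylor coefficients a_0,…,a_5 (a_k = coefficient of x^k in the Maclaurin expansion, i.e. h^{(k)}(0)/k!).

f: a_k = 0, 3, 0, -1/2, 0, 1/40, …
Substitute x→r, Dx→(1/r')Dx; clear ⇒ L₀.
h=∫₀ˣh₀: take L = L₀·Dx.
L = 4·Dx + (2 + 6·x + 6·x^2 + 2·x^3)·Dx^2 + (1 + 4·x + 6·x^2 + 4·x^3 + x^4)·Dx^3  (order 3).
h: a_k = 0, 0, 3, -2, 1/2, 6/5, …
ICs: h(0) = 0, h′(0) = 0, h′′(0) = 6.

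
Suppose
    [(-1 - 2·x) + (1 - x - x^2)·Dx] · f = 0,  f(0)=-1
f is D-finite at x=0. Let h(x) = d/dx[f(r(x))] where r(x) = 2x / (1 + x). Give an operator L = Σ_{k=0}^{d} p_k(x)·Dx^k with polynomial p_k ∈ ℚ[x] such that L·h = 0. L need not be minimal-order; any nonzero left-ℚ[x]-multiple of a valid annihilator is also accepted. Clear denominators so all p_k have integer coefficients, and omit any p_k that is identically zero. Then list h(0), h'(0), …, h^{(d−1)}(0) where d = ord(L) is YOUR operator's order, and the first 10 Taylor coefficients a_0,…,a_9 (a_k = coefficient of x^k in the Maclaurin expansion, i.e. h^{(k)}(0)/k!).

f: a_k = -1, -1, -2, -3, -5, -8, -13, -21, -34, -55, …
L₀ from L_f via x↦r, Dx↦r'^{-1}Dx.
Differentiate: ansatz ord ≤ ord L₀ ⇒ L.
L = (6 + 30·x + 90·x^2 + 50·x^3) + (-1 - 6·x + 30·x^3 + 25·x^4)·Dx  (order 1).
h: a_k = -2, -12, -30, -120, -250, -900, -1750, -6000, -11250, -37500, …
ICs: h(0) = -2.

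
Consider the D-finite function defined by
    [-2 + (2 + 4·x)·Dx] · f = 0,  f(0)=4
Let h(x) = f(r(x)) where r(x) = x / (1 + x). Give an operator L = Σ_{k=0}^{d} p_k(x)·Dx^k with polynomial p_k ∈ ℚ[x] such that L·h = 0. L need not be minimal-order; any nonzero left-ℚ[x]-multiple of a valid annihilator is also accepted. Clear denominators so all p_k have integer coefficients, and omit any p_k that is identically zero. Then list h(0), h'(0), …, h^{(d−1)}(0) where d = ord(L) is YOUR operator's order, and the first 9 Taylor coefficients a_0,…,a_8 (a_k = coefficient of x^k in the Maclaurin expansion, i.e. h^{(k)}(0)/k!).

L = -1 + (1 + 4·x + 3·x^2)·Dx  (order 1).
h: a_k = 4, 4, -6, 10, -37/2, 75/2, -327/4, 753/4, -14445/32, …
ICs: h(0) = 4.

f: a_k = 4, 4, -2, 2, -5/2, 7/2, -21/4, 33/4, -429/32, …
f∘r: x↦r, Dx↦Dx/r' in L_f ⇒ L₀.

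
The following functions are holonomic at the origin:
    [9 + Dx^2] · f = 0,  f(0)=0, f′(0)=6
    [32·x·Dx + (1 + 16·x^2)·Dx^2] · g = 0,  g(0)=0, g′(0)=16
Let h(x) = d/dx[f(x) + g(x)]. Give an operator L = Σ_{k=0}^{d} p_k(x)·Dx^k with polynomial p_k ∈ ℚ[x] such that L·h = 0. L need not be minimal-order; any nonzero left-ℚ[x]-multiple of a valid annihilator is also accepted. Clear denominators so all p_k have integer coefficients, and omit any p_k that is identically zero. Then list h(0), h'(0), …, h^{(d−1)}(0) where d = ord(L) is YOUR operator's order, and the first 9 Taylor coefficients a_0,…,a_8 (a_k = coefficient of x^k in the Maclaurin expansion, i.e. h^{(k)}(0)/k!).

L = (-52704·x + 967680·x^3 + 663552·x^5) + (-207 + 13104·x^2 + 283392·x^4 + 331776·x^6)·Dx + (-5856·x + 107520·x^3 + 73728·x^5)·Dx^2 + (-23 + 1456·x^2 + 31488·x^4 + 36864·x^6)·Dx^3  (order 3).
h: a_k = 22, 0, -283, 0, 16465/4, 0, -2621683/40, 0, 2348812427/2240, …
ICs: h(0) = 22, h′(0) = 0, h′′(0) = -566.

f: a_k = 0, 6, 0, -9, 0, 81/20, 0, -243/280, 0, …
g: a_k = 0, 16, 0, -256/3, 0, 4096/5, 0, -65536/7, 0, …
h₀=f+g: left-lcm gives L₀, ord ≤ 4.
Derive L from L₀ (diff closure).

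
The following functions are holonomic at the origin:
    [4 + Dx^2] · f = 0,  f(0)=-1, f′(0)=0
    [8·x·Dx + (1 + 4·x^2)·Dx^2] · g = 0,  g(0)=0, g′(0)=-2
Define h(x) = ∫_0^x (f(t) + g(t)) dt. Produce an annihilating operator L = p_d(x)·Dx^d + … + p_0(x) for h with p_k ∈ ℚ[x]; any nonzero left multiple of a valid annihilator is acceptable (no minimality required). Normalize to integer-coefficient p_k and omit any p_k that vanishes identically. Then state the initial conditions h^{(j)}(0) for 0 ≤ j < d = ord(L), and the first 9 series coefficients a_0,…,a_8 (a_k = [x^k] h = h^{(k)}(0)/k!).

f: a_k = -1, 0, 2, 0, -2/3, 0, 4/45, 0, -2/315, …
g: a_k = 0, -2, 0, 8/3, 0, -32/5, 0, 128/7, 0, …
h₀=f+g: left-lcm gives L₀, ord ≤ 4.
h=∫h₀ ⇒ L = L₀·Dx.
L = (-352·x + 1792·x^3 + 512·x^5)·Dx^2 + (-4 + 112·x^2 + 576·x^4 + 256·x^6)·Dx^3 + (-88·x + 448·x^3 + 128·x^5)·Dx^4 + (-1 + 28·x^2 + 144·x^4 + 64·x^6)·Dx^5  (order 5).
h: a_k = 0, -1, -1, 2/3, 2/3, -2/15, -16/15, 4/315, 16/7, …
ICs: h(0) = 0, h′(0) = -1, h′′(0) = -2, h′′′(0) = 4, h′′′′(0) = 16.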